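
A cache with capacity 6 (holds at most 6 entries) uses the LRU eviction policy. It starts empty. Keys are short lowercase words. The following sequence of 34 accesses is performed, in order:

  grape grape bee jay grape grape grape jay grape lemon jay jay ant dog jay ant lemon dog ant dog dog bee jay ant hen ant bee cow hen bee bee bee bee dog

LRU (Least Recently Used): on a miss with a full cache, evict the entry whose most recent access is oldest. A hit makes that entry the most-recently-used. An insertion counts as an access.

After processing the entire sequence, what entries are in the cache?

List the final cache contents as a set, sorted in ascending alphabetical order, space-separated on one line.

LRU simulation (capacity=6):
  1. access grape: MISS. Cache (LRU->MRU): [grape]
  2. access grape: HIT. Cache (LRU->MRU): [grape]
  3. access bee: MISS. Cache (LRU->MRU): [grape bee]
  4. access jay: MISS. Cache (LRU->MRU): [grape bee jay]
  5. access grape: HIT. Cache (LRU->MRU): [bee jay grape]
  6. access grape: HIT. Cache (LRU->MRU): [bee jay grape]
  7. access grape: HIT. Cache (LRU->MRU): [bee jay grape]
  8. access jay: HIT. Cache (LRU->MRU): [bee grape jay]
  9. access grape: HIT. Cache (LRU->MRU): [bee jay grape]
  10. access lemon: MISS. Cache (LRU->MRU): [bee jay grape lemon]
  11. access jay: HIT. Cache (LRU->MRU): [bee grape lemon jay]
  12. access jay: HIT. Cache (LRU->MRU): [bee grape lemon jay]
  13. access ant: MISS. Cache (LRU->MRU): [bee grape lemon jay ant]
  14. access dog: MISS. Cache (LRU->MRU): [bee grape lemon jay ant dog]
  15. access jay: HIT. Cache (LRU->MRU): [bee grape lemon ant dog jay]
  16. access ant: HIT. Cache (LRU->MRU): [bee grape lemon dog jay ant]
  17. access lemon: HIT. Cache (LRU->MRU): [bee grape dog jay ant lemon]
  18. access dog: HIT. Cache (LRU->MRU): [bee grape jay ant lemon dog]
  19. access ant: HIT. Cache (LRU->MRU): [bee grape jay lemon dog ant]
  20. access dog: HIT. Cache (LRU->MRU): [bee grape jay lemon ant dog]
  21. access dog: HIT. Cache (LRU->MRU): [bee grape jay lemon ant dog]
  22. access bee: HIT. Cache (LRU->MRU): [grape jay lemon ant dog bee]
  23. access jay: HIT. Cache (LRU->MRU): [grape lemon ant dog bee jay]
  24. access ant: HIT. Cache (LRU->MRU): [grape lemon dog bee jay ant]
  25. access hen: MISS, evict grape. Cache (LRU->MRU): [lemon dog bee jay ant hen]
  26. access ant: HIT. Cache (LRU->MRU): [lemon dog bee jay hen ant]
  27. access bee: HIT. Cache (LRU->MRU): [lemon dog jay hen ant bee]
  28. access cow: MISS, evict lemon. Cache (LRU->MRU): [dog jay hen ant bee cow]
  29. access hen: HIT. Cache (LRU->MRU): [dog jay ant bee cow hen]
  30. access bee: HIT. Cache (LRU->MRU): [dog jay ant cow hen bee]
  31. access bee: HIT. Cache (LRU->MRU): [dog jay ant cow hen bee]
  32. access bee: HIT. Cache (LRU->MRU): [dog jay ant cow hen bee]
  33. access bee: HIT. Cache (LRU->MRU): [dog jay ant cow hen bee]
  34. access dog: HIT. Cache (LRU->MRU): [jay ant cow hen bee dog]
Total: 26 hits, 8 misses, 2 evictions

Answer: ant bee cow dog hen jay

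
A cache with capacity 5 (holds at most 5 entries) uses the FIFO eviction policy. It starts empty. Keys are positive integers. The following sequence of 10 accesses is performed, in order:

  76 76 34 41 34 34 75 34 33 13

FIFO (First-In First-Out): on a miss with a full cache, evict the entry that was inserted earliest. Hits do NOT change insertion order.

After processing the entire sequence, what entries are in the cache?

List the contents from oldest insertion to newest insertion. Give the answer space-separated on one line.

Answer: 34 41 75 33 13

Derivation:
FIFO simulation (capacity=5):
  1. access 76: MISS. Cache (old->new): [76]
  2. access 76: HIT. Cache (old->new): [76]
  3. access 34: MISS. Cache (old->new): [76 34]
  4. access 41: MISS. Cache (old->new): [76 34 41]
  5. access 34: HIT. Cache (old->new): [76 34 41]
  6. access 34: HIT. Cache (old->new): [76 34 41]
  7. access 75: MISS. Cache (old->new): [76 34 41 75]
  8. access 34: HIT. Cache (old->new): [76 34 41 75]
  9. access 33: MISS. Cache (old->new): [76 34 41 75 33]
  10. access 13: MISS, evict 76. Cache (old->new): [34 41 75 33 13]
Total: 4 hits, 6 misses, 1 evictions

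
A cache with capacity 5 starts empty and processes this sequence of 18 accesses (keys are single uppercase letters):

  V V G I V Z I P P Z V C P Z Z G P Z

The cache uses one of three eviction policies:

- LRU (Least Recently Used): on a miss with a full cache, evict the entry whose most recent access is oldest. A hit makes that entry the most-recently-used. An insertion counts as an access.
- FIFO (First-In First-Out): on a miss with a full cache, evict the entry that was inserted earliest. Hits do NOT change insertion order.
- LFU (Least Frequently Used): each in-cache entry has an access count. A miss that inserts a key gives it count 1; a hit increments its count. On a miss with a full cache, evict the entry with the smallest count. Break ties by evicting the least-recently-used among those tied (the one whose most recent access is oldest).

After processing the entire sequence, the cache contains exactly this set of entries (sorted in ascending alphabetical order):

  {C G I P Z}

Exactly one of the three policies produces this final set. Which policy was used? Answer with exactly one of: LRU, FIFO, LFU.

Answer: FIFO

Derivation:
Simulating under each policy and comparing final sets:
  LRU: final set = {C G P V Z} -> differs
  FIFO: final set = {C G I P Z} -> MATCHES target
  LFU: final set = {G I P V Z} -> differs
Only FIFO produces the target set.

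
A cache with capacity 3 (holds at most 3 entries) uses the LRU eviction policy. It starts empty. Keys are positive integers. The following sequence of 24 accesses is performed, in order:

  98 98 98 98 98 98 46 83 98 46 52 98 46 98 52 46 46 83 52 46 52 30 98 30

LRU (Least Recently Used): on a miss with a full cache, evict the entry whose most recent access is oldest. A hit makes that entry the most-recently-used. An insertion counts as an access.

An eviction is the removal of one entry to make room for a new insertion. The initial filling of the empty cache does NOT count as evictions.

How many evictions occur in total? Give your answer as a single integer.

Answer: 4

Derivation:
LRU simulation (capacity=3):
  1. access 98: MISS. Cache (LRU->MRU): [98]
  2. access 98: HIT. Cache (LRU->MRU): [98]
  3. access 98: HIT. Cache (LRU->MRU): [98]
  4. access 98: HIT. Cache (LRU->MRU): [98]
  5. access 98: HIT. Cache (LRU->MRU): [98]
  6. access 98: HIT. Cache (LRU->MRU): [98]
  7. access 46: MISS. Cache (LRU->MRU): [98 46]
  8. access 83: MISS. Cache (LRU->MRU): [98 46 83]
  9. access 98: HIT. Cache (LRU->MRU): [46 83 98]
  10. access 46: HIT. Cache (LRU->MRU): [83 98 46]
  11. access 52: MISS, evict 83. Cache (LRU->MRU): [98 46 52]
  12. access 98: HIT. Cache (LRU->MRU): [46 52 98]
  13. access 46: HIT. Cache (LRU->MRU): [52 98 46]
  14. access 98: HIT. Cache (LRU->MRU): [52 46 98]
  15. access 52: HIT. Cache (LRU->MRU): [46 98 52]
  16. access 46: HIT. Cache (LRU->MRU): [98 52 46]
  17. access 46: HIT. Cache (LRU->MRU): [98 52 46]
  18. access 83: MISS, evict 98. Cache (LRU->MRU): [52 46 83]
  19. access 52: HIT. Cache (LRU->MRU): [46 83 52]
  20. access 46: HIT. Cache (LRU->MRU): [83 52 46]
  21. access 52: HIT. Cache (LRU->MRU): [83 46 52]
  22. access 30: MISS, evict 83. Cache (LRU->MRU): [46 52 30]
  23. access 98: MISS, evict 46. Cache (LRU->MRU): [52 30 98]
  24. access 30: HIT. Cache (LRU->MRU): [52 98 30]
Total: 17 hits, 7 misses, 4 evictions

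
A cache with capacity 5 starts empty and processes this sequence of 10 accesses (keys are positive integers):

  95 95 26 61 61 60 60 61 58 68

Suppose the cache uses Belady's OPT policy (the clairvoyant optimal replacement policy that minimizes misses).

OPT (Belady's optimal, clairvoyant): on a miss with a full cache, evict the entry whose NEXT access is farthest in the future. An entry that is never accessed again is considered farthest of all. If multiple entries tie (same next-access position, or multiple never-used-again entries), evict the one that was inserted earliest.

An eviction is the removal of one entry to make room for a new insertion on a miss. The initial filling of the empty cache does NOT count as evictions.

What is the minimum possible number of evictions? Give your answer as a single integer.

Answer: 1

Derivation:
OPT (Belady) simulation (capacity=5):
  1. access 95: MISS. Cache: [95]
  2. access 95: HIT. Next use of 95: never. Cache: [95]
  3. access 26: MISS. Cache: [95 26]
  4. access 61: MISS. Cache: [95 26 61]
  5. access 61: HIT. Next use of 61: step 8. Cache: [95 26 61]
  6. access 60: MISS. Cache: [95 26 61 60]
  7. access 60: HIT. Next use of 60: never. Cache: [95 26 61 60]
  8. access 61: HIT. Next use of 61: never. Cache: [95 26 61 60]
  9. access 58: MISS. Cache: [95 26 61 60 58]
  10. access 68: MISS, evict 95 (next use: never). Cache: [26 61 60 58 68]
Total: 4 hits, 6 misses, 1 evictions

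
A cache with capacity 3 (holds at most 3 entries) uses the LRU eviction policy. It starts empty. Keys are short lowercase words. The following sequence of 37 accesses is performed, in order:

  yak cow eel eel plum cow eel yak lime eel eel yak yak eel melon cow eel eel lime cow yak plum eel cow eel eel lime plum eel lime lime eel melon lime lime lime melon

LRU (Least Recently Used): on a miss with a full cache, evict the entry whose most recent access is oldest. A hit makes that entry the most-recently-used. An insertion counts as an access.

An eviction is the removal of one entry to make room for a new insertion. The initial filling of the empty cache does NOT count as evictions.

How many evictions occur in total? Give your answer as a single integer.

LRU simulation (capacity=3):
  1. access yak: MISS. Cache (LRU->MRU): [yak]
  2. access cow: MISS. Cache (LRU->MRU): [yak cow]
  3. access eel: MISS. Cache (LRU->MRU): [yak cow eel]
  4. access eel: HIT. Cache (LRU->MRU): [yak cow eel]
  5. access plum: MISS, evict yak. Cache (LRU->MRU): [cow eel plum]
  6. access cow: HIT. Cache (LRU->MRU): [eel plum cow]
  7. access eel: HIT. Cache (LRU->MRU): [plum cow eel]
  8. access yak: MISS, evict plum. Cache (LRU->MRU): [cow eel yak]
  9. access lime: MISS, evict cow. Cache (LRU->MRU): [eel yak lime]
  10. access eel: HIT. Cache (LRU->MRU): [yak lime eel]
  11. access eel: HIT. Cache (LRU->MRU): [yak lime eel]
  12. access yak: HIT. Cache (LRU->MRU): [lime eel yak]
  13. access yak: HIT. Cache (LRU->MRU): [lime eel yak]
  14. access eel: HIT. Cache (LRU->MRU): [lime yak eel]
  15. access melon: MISS, evict lime. Cache (LRU->MRU): [yak eel melon]
  16. access cow: MISS, evict yak. Cache (LRU->MRU): [eel melon cow]
  17. access eel: HIT. Cache (LRU->MRU): [melon cow eel]
  18. access eel: HIT. Cache (LRU->MRU): [melon cow eel]
  19. access lime: MISS, evict melon. Cache (LRU->MRU): [cow eel lime]
  20. access cow: HIT. Cache (LRU->MRU): [eel lime cow]
  21. access yak: MISS, evict eel. Cache (LRU->MRU): [lime cow yak]
  22. access plum: MISS, evict lime. Cache (LRU->MRU): [cow yak plum]
  23. access eel: MISS, evict cow. Cache (LRU->MRU): [yak plum eel]
  24. access cow: MISS, evict yak. Cache (LRU->MRU): [plum eel cow]
  25. access eel: HIT. Cache (LRU->MRU): [plum cow eel]
  26. access eel: HIT. Cache (LRU->MRU): [plum cow eel]
  27. access lime: MISS, evict plum. Cache (LRU->MRU): [cow eel lime]
  28. access plum: MISS, evict cow. Cache (LRU->MRU): [eel lime plum]
  29. access eel: HIT. Cache (LRU->MRU): [lime plum eel]
  30. access lime: HIT. Cache (LRU->MRU): [plum eel lime]
  31. access lime: HIT. Cache (LRU->MRU): [plum eel lime]
  32. access eel: HIT. Cache (LRU->MRU): [plum lime eel]
  33. access melon: MISS, evict plum. Cache (LRU->MRU): [lime eel melon]
  34. access lime: HIT. Cache (LRU->MRU): [eel melon lime]
  35. access lime: HIT. Cache (LRU->MRU): [eel melon lime]
  36. access lime: HIT. Cache (LRU->MRU): [eel melon lime]
  37. access melon: HIT. Cache (LRU->MRU): [eel lime melon]
Total: 21 hits, 16 misses, 13 evictions

Answer: 13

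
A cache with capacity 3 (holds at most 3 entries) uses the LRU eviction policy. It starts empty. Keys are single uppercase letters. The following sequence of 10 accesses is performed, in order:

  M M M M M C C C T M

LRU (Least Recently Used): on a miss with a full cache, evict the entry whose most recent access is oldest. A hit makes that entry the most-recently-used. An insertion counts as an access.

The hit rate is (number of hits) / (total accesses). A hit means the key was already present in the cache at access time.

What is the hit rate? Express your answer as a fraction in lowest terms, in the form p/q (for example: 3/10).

LRU simulation (capacity=3):
  1. access M: MISS. Cache (LRU->MRU): [M]
  2. access M: HIT. Cache (LRU->MRU): [M]
  3. access M: HIT. Cache (LRU->MRU): [M]
  4. access M: HIT. Cache (LRU->MRU): [M]
  5. access M: HIT. Cache (LRU->MRU): [M]
  6. access C: MISS. Cache (LRU->MRU): [M C]
  7. access C: HIT. Cache (LRU->MRU): [M C]
  8. access C: HIT. Cache (LRU->MRU): [M C]
  9. access T: MISS. Cache (LRU->MRU): [M C T]
  10. access M: HIT. Cache (LRU->MRU): [C T M]
Total: 7 hits, 3 misses, 0 evictions

Hit rate = 7/10

Answer: 7/10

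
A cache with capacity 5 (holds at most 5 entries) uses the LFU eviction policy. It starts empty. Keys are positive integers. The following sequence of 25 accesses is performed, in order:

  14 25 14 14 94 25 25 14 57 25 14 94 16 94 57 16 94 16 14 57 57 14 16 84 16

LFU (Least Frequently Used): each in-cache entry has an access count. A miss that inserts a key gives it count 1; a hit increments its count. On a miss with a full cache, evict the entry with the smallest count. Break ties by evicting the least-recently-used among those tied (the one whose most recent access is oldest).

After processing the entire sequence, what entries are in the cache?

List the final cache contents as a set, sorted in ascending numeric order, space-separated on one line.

Answer: 14 16 57 84 94

Derivation:
LFU simulation (capacity=5):
  1. access 14: MISS. Cache: [14(c=1)]
  2. access 25: MISS. Cache: [14(c=1) 25(c=1)]
  3. access 14: HIT, count now 2. Cache: [25(c=1) 14(c=2)]
  4. access 14: HIT, count now 3. Cache: [25(c=1) 14(c=3)]
  5. access 94: MISS. Cache: [25(c=1) 94(c=1) 14(c=3)]
  6. access 25: HIT, count now 2. Cache: [94(c=1) 25(c=2) 14(c=3)]
  7. access 25: HIT, count now 3. Cache: [94(c=1) 14(c=3) 25(c=3)]
  8. access 14: HIT, count now 4. Cache: [94(c=1) 25(c=3) 14(c=4)]
  9. access 57: MISS. Cache: [94(c=1) 57(c=1) 25(c=3) 14(c=4)]
  10. access 25: HIT, count now 4. Cache: [94(c=1) 57(c=1) 14(c=4) 25(c=4)]
  11. access 14: HIT, count now 5. Cache: [94(c=1) 57(c=1) 25(c=4) 14(c=5)]
  12. access 94: HIT, count now 2. Cache: [57(c=1) 94(c=2) 25(c=4) 14(c=5)]
  13. access 16: MISS. Cache: [57(c=1) 16(c=1) 94(c=2) 25(c=4) 14(c=5)]
  14. access 94: HIT, count now 3. Cache: [57(c=1) 16(c=1) 94(c=3) 25(c=4) 14(c=5)]
  15. access 57: HIT, count now 2. Cache: [16(c=1) 57(c=2) 94(c=3) 25(c=4) 14(c=5)]
  16. access 16: HIT, count now 2. Cache: [57(c=2) 16(c=2) 94(c=3) 25(c=4) 14(c=5)]
  17. access 94: HIT, count now 4. Cache: [57(c=2) 16(c=2) 25(c=4) 94(c=4) 14(c=5)]
  18. access 16: HIT, count now 3. Cache: [57(c=2) 16(c=3) 25(c=4) 94(c=4) 14(c=5)]
  19. access 14: HIT, count now 6. Cache: [57(c=2) 16(c=3) 25(c=4) 94(c=4) 14(c=6)]
  20. access 57: HIT, count now 3. Cache: [16(c=3) 57(c=3) 25(c=4) 94(c=4) 14(c=6)]
  21. access 57: HIT, count now 4. Cache: [16(c=3) 25(c=4) 94(c=4) 57(c=4) 14(c=6)]
  22. access 14: HIT, count now 7. Cache: [16(c=3) 25(c=4) 94(c=4) 57(c=4) 14(c=7)]
  23. access 16: HIT, count now 4. Cache: [25(c=4) 94(c=4) 57(c=4) 16(c=4) 14(c=7)]
  24. access 84: MISS, evict 25(c=4). Cache: [84(c=1) 94(c=4) 57(c=4) 16(c=4) 14(c=7)]
  25. access 16: HIT, count now 5. Cache: [84(c=1) 94(c=4) 57(c=4) 16(c=5) 14(c=7)]
Total: 19 hits, 6 misses, 1 evictions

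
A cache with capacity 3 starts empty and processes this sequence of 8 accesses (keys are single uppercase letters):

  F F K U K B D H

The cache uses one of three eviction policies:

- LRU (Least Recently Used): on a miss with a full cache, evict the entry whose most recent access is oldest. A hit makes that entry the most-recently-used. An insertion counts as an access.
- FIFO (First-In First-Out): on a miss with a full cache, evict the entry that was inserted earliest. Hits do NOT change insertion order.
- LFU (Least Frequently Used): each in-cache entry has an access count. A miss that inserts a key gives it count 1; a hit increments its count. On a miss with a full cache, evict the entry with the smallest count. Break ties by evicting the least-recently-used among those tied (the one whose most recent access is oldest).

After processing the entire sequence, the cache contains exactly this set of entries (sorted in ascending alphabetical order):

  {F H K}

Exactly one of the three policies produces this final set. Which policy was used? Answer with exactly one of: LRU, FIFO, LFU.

Answer: LFU

Derivation:
Simulating under each policy and comparing final sets:
  LRU: final set = {B D H} -> differs
  FIFO: final set = {B D H} -> differs
  LFU: final set = {F H K} -> MATCHES target
Only LFU produces the target set.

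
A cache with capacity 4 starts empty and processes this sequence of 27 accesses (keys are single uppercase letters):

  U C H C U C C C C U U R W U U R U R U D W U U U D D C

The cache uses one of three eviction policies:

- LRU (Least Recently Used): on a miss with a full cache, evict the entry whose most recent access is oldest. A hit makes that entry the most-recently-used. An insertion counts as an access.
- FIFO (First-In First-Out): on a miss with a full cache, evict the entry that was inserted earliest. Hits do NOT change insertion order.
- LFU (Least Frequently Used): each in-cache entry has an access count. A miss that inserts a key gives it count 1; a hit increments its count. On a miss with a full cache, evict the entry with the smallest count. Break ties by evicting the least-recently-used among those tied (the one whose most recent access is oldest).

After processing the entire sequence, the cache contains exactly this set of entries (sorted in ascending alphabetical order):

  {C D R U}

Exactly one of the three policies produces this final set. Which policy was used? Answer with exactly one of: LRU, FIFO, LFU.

Answer: LFU

Derivation:
Simulating under each policy and comparing final sets:
  LRU: final set = {C D U W} -> differs
  FIFO: final set = {C D U W} -> differs
  LFU: final set = {C D R U} -> MATCHES target
Only LFU produces the target set.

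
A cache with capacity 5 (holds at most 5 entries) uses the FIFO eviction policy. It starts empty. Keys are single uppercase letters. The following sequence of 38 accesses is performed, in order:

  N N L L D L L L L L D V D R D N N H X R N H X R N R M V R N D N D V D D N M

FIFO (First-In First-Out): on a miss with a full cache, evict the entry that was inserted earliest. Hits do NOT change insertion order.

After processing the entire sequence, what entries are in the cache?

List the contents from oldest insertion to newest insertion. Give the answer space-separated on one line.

FIFO simulation (capacity=5):
  1. access N: MISS. Cache (old->new): [N]
  2. access N: HIT. Cache (old->new): [N]
  3. access L: MISS. Cache (old->new): [N L]
  4. access L: HIT. Cache (old->new): [N L]
  5. access D: MISS. Cache (old->new): [N L D]
  6. access L: HIT. Cache (old->new): [N L D]
  7. access L: HIT. Cache (old->new): [N L D]
  8. access L: HIT. Cache (old->new): [N L D]
  9. access L: HIT. Cache (old->new): [N L D]
  10. access L: HIT. Cache (old->new): [N L D]
  11. access D: HIT. Cache (old->new): [N L D]
  12. access V: MISS. Cache (old->new): [N L D V]
  13. access D: HIT. Cache (old->new): [N L D V]
  14. access R: MISS. Cache (old->new): [N L D V R]
  15. access D: HIT. Cache (old->new): [N L D V R]
  16. access N: HIT. Cache (old->new): [N L D V R]
  17. access N: HIT. Cache (old->new): [N L D V R]
  18. access H: MISS, evict N. Cache (old->new): [L D V R H]
  19. access X: MISS, evict L. Cache (old->new): [D V R H X]
  20. access R: HIT. Cache (old->new): [D V R H X]
  21. access N: MISS, evict D. Cache (old->new): [V R H X N]
  22. access H: HIT. Cache (old->new): [V R H X N]
  23. access X: HIT. Cache (old->new): [V R H X N]
  24. access R: HIT. Cache (old->new): [V R H X N]
  25. access N: HIT. Cache (old->new): [V R H X N]
  26. access R: HIT. Cache (old->new): [V R H X N]
  27. access M: MISS, evict V. Cache (old->new): [R H X N M]
  28. access V: MISS, evict R. Cache (old->new): [H X N M V]
  29. access R: MISS, evict H. Cache (old->new): [X N M V R]
  30. access N: HIT. Cache (old->new): [X N M V R]
  31. access D: MISS, evict X. Cache (old->new): [N M V R D]
  32. access N: HIT. Cache (old->new): [N M V R D]
  33. access D: HIT. Cache (old->new): [N M V R D]
  34. access V: HIT. Cache (old->new): [N M V R D]
  35. access D: HIT. Cache (old->new): [N M V R D]
  36. access D: HIT. Cache (old->new): [N M V R D]
  37. access N: HIT. Cache (old->new): [N M V R D]
  38. access M: HIT. Cache (old->new): [N M V R D]
Total: 26 hits, 12 misses, 7 evictions

Answer: N M V R D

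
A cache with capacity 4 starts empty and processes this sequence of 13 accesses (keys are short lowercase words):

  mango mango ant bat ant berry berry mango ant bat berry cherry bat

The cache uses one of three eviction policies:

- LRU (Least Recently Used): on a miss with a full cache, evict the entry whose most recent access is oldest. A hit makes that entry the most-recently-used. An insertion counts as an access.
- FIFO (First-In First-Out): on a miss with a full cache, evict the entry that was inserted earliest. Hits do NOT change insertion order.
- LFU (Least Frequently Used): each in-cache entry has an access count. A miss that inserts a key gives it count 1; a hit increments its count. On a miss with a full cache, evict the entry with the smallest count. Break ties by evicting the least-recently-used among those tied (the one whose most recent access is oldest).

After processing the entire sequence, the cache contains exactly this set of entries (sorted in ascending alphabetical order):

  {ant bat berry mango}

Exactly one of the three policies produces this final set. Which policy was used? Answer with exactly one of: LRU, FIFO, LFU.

Answer: LFU

Derivation:
Simulating under each policy and comparing final sets:
  LRU: final set = {ant bat berry cherry} -> differs
  FIFO: final set = {ant bat berry cherry} -> differs
  LFU: final set = {ant bat berry mango} -> MATCHES target
Only LFU produces the target set.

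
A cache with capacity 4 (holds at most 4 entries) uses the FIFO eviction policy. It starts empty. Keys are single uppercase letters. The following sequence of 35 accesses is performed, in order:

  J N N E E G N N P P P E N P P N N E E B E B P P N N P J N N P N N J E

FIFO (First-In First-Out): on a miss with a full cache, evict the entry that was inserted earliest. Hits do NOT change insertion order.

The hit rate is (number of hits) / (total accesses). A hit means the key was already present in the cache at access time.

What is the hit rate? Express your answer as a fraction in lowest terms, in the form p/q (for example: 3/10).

Answer: 26/35

Derivation:
FIFO simulation (capacity=4):
  1. access J: MISS. Cache (old->new): [J]
  2. access N: MISS. Cache (old->new): [J N]
  3. access N: HIT. Cache (old->new): [J N]
  4. access E: MISS. Cache (old->new): [J N E]
  5. access E: HIT. Cache (old->new): [J N E]
  6. access G: MISS. Cache (old->new): [J N E G]
  7. access N: HIT. Cache (old->new): [J N E G]
  8. access N: HIT. Cache (old->new): [J N E G]
  9. access P: MISS, evict J. Cache (old->new): [N E G P]
  10. access P: HIT. Cache (old->new): [N E G P]
  11. access P: HIT. Cache (old->new): [N E G P]
  12. access E: HIT. Cache (old->new): [N E G P]
  13. access N: HIT. Cache (old->new): [N E G P]
  14. access P: HIT. Cache (old->new): [N E G P]
  15. access P: HIT. Cache (old->new): [N E G P]
  16. access N: HIT. Cache (old->new): [N E G P]
  17. access N: HIT. Cache (old->new): [N E G P]
  18. access E: HIT. Cache (old->new): [N E G P]
  19. access E: HIT. Cache (old->new): [N E G P]
  20. access B: MISS, evict N. Cache (old->new): [E G P B]
  21. access E: HIT. Cache (old->new): [E G P B]
  22. access B: HIT. Cache (old->new): [E G P B]
  23. access P: HIT. Cache (old->new): [E G P B]
  24. access P: HIT. Cache (old->new): [E G P B]
  25. access N: MISS, evict E. Cache (old->new): [G P B N]
  26. access N: HIT. Cache (old->new): [G P B N]
  27. access P: HIT. Cache (old->new): [G P B N]
  28. access J: MISS, evict G. Cache (old->new): [P B N J]
  29. access N: HIT. Cache (old->new): [P B N J]
  30. access N: HIT. Cache (old->new): [P B N J]
  31. access P: HIT. Cache (old->new): [P B N J]
  32. access N: HIT. Cache (old->new): [P B N J]
  33. access N: HIT. Cache (old->new): [P B N J]
  34. access J: HIT. Cache (old->new): [P B N J]
  35. access E: MISS, evict P. Cache (old->new): [B N J E]
Total: 26 hits, 9 misses, 5 evictions

Hit rate = 26/35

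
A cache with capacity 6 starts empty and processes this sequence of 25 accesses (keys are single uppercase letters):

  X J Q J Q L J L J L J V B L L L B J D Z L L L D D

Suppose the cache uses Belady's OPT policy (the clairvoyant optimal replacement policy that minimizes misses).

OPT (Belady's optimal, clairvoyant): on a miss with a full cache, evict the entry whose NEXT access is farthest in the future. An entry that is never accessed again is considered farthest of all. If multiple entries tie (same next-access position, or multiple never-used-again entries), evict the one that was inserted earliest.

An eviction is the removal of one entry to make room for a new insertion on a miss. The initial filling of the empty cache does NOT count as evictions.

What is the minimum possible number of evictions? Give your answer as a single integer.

Answer: 2

Derivation:
OPT (Belady) simulation (capacity=6):
  1. access X: MISS. Cache: [X]
  2. access J: MISS. Cache: [X J]
  3. access Q: MISS. Cache: [X J Q]
  4. access J: HIT. Next use of J: step 7. Cache: [X J Q]
  5. access Q: HIT. Next use of Q: never. Cache: [X J Q]
  6. access L: MISS. Cache: [X J Q L]
  7. access J: HIT. Next use of J: step 9. Cache: [X J Q L]
  8. access L: HIT. Next use of L: step 10. Cache: [X J Q L]
  9. access J: HIT. Next use of J: step 11. Cache: [X J Q L]
  10. access L: HIT. Next use of L: step 14. Cache: [X J Q L]
  11. access J: HIT. Next use of J: step 18. Cache: [X J Q L]
  12. access V: MISS. Cache: [X J Q L V]
  13. access B: MISS. Cache: [X J Q L V B]
  14. access L: HIT. Next use of L: step 15. Cache: [X J Q L V B]
  15. access L: HIT. Next use of L: step 16. Cache: [X J Q L V B]
  16. access L: HIT. Next use of L: step 21. Cache: [X J Q L V B]
  17. access B: HIT. Next use of B: never. Cache: [X J Q L V B]
  18. access J: HIT. Next use of J: never. Cache: [X J Q L V B]
  19. access D: MISS, evict X (next use: never). Cache: [J Q L V B D]
  20. access Z: MISS, evict J (next use: never). Cache: [Q L V B D Z]
  21. access L: HIT. Next use of L: step 22. Cache: [Q L V B D Z]
  22. access L: HIT. Next use of L: step 23. Cache: [Q L V B D Z]
  23. access L: HIT. Next use of L: never. Cache: [Q L V B D Z]
  24. access D: HIT. Next use of D: step 25. Cache: [Q L V B D Z]
  25. access D: HIT. Next use of D: never. Cache: [Q L V B D Z]
Total: 17 hits, 8 misses, 2 evictions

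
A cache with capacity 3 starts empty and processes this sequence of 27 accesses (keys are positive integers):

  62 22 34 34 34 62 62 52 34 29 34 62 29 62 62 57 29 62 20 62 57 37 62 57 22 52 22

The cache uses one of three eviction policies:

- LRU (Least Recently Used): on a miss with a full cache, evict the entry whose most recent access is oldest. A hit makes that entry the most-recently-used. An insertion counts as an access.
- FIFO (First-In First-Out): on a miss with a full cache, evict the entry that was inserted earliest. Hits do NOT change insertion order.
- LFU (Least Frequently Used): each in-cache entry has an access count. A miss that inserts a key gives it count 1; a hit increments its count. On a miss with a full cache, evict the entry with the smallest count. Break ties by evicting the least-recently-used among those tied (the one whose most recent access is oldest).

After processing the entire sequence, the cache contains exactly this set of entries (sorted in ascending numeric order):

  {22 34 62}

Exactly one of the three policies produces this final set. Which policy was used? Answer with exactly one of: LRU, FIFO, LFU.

Answer: LFU

Derivation:
Simulating under each policy and comparing final sets:
  LRU: final set = {22 52 57} -> differs
  FIFO: final set = {22 52 57} -> differs
  LFU: final set = {22 34 62} -> MATCHES target
Only LFU produces the target set.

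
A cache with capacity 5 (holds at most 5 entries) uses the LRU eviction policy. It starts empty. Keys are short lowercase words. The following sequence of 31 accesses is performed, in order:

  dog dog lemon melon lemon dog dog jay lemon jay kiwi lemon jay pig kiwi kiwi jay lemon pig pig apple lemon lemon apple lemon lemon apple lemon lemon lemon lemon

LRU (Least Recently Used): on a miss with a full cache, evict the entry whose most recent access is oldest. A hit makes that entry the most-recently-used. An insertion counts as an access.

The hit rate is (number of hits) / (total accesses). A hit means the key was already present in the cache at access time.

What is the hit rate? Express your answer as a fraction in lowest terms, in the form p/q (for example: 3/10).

Answer: 24/31

Derivation:
LRU simulation (capacity=5):
  1. access dog: MISS. Cache (LRU->MRU): [dog]
  2. access dog: HIT. Cache (LRU->MRU): [dog]
  3. access lemon: MISS. Cache (LRU->MRU): [dog lemon]
  4. access melon: MISS. Cache (LRU->MRU): [dog lemon melon]
  5. access lemon: HIT. Cache (LRU->MRU): [dog melon lemon]
  6. access dog: HIT. Cache (LRU->MRU): [melon lemon dog]
  7. access dog: HIT. Cache (LRU->MRU): [melon lemon dog]
  8. access jay: MISS. Cache (LRU->MRU): [melon lemon dog jay]
  9. access lemon: HIT. Cache (LRU->MRU): [melon dog jay lemon]
  10. access jay: HIT. Cache (LRU->MRU): [melon dog lemon jay]
  11. access kiwi: MISS. Cache (LRU->MRU): [melon dog lemon jay kiwi]
  12. access lemon: HIT. Cache (LRU->MRU): [melon dog jay kiwi lemon]
  13. access jay: HIT. Cache (LRU->MRU): [melon dog kiwi lemon jay]
  14. access pig: MISS, evict melon. Cache (LRU->MRU): [dog kiwi lemon jay pig]
  15. access kiwi: HIT. Cache (LRU->MRU): [dog lemon jay pig kiwi]
  16. access kiwi: HIT. Cache (LRU->MRU): [dog lemon jay pig kiwi]
  17. access jay: HIT. Cache (LRU->MRU): [dog lemon pig kiwi jay]
  18. access lemon: HIT. Cache (LRU->MRU): [dog pig kiwi jay lemon]
  19. access pig: HIT. Cache (LRU->MRU): [dog kiwi jay lemon pig]
  20. access pig: HIT. Cache (LRU->MRU): [dog kiwi jay lemon pig]
  21. access apple: MISS, evict dog. Cache (LRU->MRU): [kiwi jay lemon pig apple]
  22. access lemon: HIT. Cache (LRU->MRU): [kiwi jay pig apple lemon]
  23. access lemon: HIT. Cache (LRU->MRU): [kiwi jay pig apple lemon]
  24. access apple: HIT. Cache (LRU->MRU): [kiwi jay pig lemon apple]
  25. access lemon: HIT. Cache (LRU->MRU): [kiwi jay pig apple lemon]
  26. access lemon: HIT. Cache (LRU->MRU): [kiwi jay pig apple lemon]
  27. access apple: HIT. Cache (LRU->MRU): [kiwi jay pig lemon apple]
  28. access lemon: HIT. Cache (LRU->MRU): [kiwi jay pig apple lemon]
  29. access lemon: HIT. Cache (LRU->MRU): [kiwi jay pig apple lemon]
  30. access lemon: HIT. Cache (LRU->MRU): [kiwi jay pig apple lemon]
  31. access lemon: HIT. Cache (LRU->MRU): [kiwi jay pig apple lemon]
Total: 24 hits, 7 misses, 2 evictions

Hit rate = 24/31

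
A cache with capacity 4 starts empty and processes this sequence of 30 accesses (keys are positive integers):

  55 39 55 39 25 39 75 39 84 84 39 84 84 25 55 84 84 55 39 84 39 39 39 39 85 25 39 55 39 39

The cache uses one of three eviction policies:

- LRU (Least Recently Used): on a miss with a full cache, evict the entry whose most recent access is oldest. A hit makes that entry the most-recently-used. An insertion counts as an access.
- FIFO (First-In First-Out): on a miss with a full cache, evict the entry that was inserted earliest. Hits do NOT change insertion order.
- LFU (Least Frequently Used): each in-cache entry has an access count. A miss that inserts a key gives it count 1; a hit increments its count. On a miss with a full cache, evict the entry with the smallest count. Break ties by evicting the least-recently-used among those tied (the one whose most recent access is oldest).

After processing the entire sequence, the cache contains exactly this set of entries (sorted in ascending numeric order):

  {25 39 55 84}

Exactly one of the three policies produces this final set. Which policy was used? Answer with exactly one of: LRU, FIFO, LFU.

Simulating under each policy and comparing final sets:
  LRU: final set = {25 39 55 85} -> differs
  FIFO: final set = {25 39 55 85} -> differs
  LFU: final set = {25 39 55 84} -> MATCHES target
Only LFU produces the target set.

Answer: LFU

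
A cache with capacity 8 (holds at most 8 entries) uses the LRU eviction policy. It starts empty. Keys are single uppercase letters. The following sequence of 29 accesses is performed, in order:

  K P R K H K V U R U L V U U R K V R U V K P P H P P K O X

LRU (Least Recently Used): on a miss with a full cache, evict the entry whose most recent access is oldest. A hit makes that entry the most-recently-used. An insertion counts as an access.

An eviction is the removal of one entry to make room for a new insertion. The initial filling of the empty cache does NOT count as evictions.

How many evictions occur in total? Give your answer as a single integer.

LRU simulation (capacity=8):
  1. access K: MISS. Cache (LRU->MRU): [K]
  2. access P: MISS. Cache (LRU->MRU): [K P]
  3. access R: MISS. Cache (LRU->MRU): [K P R]
  4. access K: HIT. Cache (LRU->MRU): [P R K]
  5. access H: MISS. Cache (LRU->MRU): [P R K H]
  6. access K: HIT. Cache (LRU->MRU): [P R H K]
  7. access V: MISS. Cache (LRU->MRU): [P R H K V]
  8. access U: MISS. Cache (LRU->MRU): [P R H K V U]
  9. access R: HIT. Cache (LRU->MRU): [P H K V U R]
  10. access U: HIT. Cache (LRU->MRU): [P H K V R U]
  11. access L: MISS. Cache (LRU->MRU): [P H K V R U L]
  12. access V: HIT. Cache (LRU->MRU): [P H K R U L V]
  13. access U: HIT. Cache (LRU->MRU): [P H K R L V U]
  14. access U: HIT. Cache (LRU->MRU): [P H K R L V U]
  15. access R: HIT. Cache (LRU->MRU): [P H K L V U R]
  16. access K: HIT. Cache (LRU->MRU): [P H L V U R K]
  17. access V: HIT. Cache (LRU->MRU): [P H L U R K V]
  18. access R: HIT. Cache (LRU->MRU): [P H L U K V R]
  19. access U: HIT. Cache (LRU->MRU): [P H L K V R U]
  20. access V: HIT. Cache (LRU->MRU): [P H L K R U V]
  21. access K: HIT. Cache (LRU->MRU): [P H L R U V K]
  22. access P: HIT. Cache (LRU->MRU): [H L R U V K P]
  23. access P: HIT. Cache (LRU->MRU): [H L R U V K P]
  24. access H: HIT. Cache (LRU->MRU): [L R U V K P H]
  25. access P: HIT. Cache (LRU->MRU): [L R U V K H P]
  26. access P: HIT. Cache (LRU->MRU): [L R U V K H P]
  27. access K: HIT. Cache (LRU->MRU): [L R U V H P K]
  28. access O: MISS. Cache (LRU->MRU): [L R U V H P K O]
  29. access X: MISS, evict L. Cache (LRU->MRU): [R U V H P K O X]
Total: 20 hits, 9 misses, 1 evictions

Answer: 1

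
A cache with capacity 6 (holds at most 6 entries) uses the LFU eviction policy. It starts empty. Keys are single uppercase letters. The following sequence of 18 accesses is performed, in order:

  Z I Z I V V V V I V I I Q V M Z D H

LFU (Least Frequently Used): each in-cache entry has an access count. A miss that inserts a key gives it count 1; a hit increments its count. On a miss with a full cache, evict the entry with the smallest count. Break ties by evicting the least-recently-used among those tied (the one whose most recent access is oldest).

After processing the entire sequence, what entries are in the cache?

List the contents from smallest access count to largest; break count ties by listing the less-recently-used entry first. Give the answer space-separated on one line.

Answer: M D H Z I V

Derivation:
LFU simulation (capacity=6):
  1. access Z: MISS. Cache: [Z(c=1)]
  2. access I: MISS. Cache: [Z(c=1) I(c=1)]
  3. access Z: HIT, count now 2. Cache: [I(c=1) Z(c=2)]
  4. access I: HIT, count now 2. Cache: [Z(c=2) I(c=2)]
  5. access V: MISS. Cache: [V(c=1) Z(c=2) I(c=2)]
  6. access V: HIT, count now 2. Cache: [Z(c=2) I(c=2) V(c=2)]
  7. access V: HIT, count now 3. Cache: [Z(c=2) I(c=2) V(c=3)]
  8. access V: HIT, count now 4. Cache: [Z(c=2) I(c=2) V(c=4)]
  9. access I: HIT, count now 3. Cache: [Z(c=2) I(c=3) V(c=4)]
  10. access V: HIT, count now 5. Cache: [Z(c=2) I(c=3) V(c=5)]
  11. access I: HIT, count now 4. Cache: [Z(c=2) I(c=4) V(c=5)]
  12. access I: HIT, count now 5. Cache: [Z(c=2) V(c=5) I(c=5)]
  13. access Q: MISS. Cache: [Q(c=1) Z(c=2) V(c=5) I(c=5)]
  14. access V: HIT, count now 6. Cache: [Q(c=1) Z(c=2) I(c=5) V(c=6)]
  15. access M: MISS. Cache: [Q(c=1) M(c=1) Z(c=2) I(c=5) V(c=6)]
  16. access Z: HIT, count now 3. Cache: [Q(c=1) M(c=1) Z(c=3) I(c=5) V(c=6)]
  17. access D: MISS. Cache: [Q(c=1) M(c=1) D(c=1) Z(c=3) I(c=5) V(c=6)]
  18. access H: MISS, evict Q(c=1). Cache: [M(c=1) D(c=1) H(c=1) Z(c=3) I(c=5) V(c=6)]
Total: 11 hits, 7 misses, 1 evictions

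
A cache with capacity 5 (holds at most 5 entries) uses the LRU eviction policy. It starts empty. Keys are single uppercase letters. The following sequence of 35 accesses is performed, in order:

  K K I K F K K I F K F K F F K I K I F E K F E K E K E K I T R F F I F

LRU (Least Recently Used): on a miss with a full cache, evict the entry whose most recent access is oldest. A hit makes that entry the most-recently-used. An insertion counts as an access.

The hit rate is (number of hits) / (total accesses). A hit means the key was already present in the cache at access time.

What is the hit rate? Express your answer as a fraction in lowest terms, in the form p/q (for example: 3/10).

LRU simulation (capacity=5):
  1. access K: MISS. Cache (LRU->MRU): [K]
  2. access K: HIT. Cache (LRU->MRU): [K]
  3. access I: MISS. Cache (LRU->MRU): [K I]
  4. access K: HIT. Cache (LRU->MRU): [I K]
  5. access F: MISS. Cache (LRU->MRU): [I K F]
  6. access K: HIT. Cache (LRU->MRU): [I F K]
  7. access K: HIT. Cache (LRU->MRU): [I F K]
  8. access I: HIT. Cache (LRU->MRU): [F K I]
  9. access F: HIT. Cache (LRU->MRU): [K I F]
  10. access K: HIT. Cache (LRU->MRU): [I F K]
  11. access F: HIT. Cache (LRU->MRU): [I K F]
  12. access K: HIT. Cache (LRU->MRU): [I F K]
  13. access F: HIT. Cache (LRU->MRU): [I K F]
  14. access F: HIT. Cache (LRU->MRU): [I K F]
  15. access K: HIT. Cache (LRU->MRU): [I F K]
  16. access I: HIT. Cache (LRU->MRU): [F K I]
  17. access K: HIT. Cache (LRU->MRU): [F I K]
  18. access I: HIT. Cache (LRU->MRU): [F K I]
  19. access F: HIT. Cache (LRU->MRU): [K I F]
  20. access E: MISS. Cache (LRU->MRU): [K I F E]
  21. access K: HIT. Cache (LRU->MRU): [I F E K]
  22. access F: HIT. Cache (LRU->MRU): [I E K F]
  23. access E: HIT. Cache (LRU->MRU): [I K F E]
  24. access K: HIT. Cache (LRU->MRU): [I F E K]
  25. access E: HIT. Cache (LRU->MRU): [I F K E]
  26. access K: HIT. Cache (LRU->MRU): [I F E K]
  27. access E: HIT. Cache (LRU->MRU): [I F K E]
  28. access K: HIT. Cache (LRU->MRU): [I F E K]
  29. access I: HIT. Cache (LRU->MRU): [F E K I]
  30. access T: MISS. Cache (LRU->MRU): [F E K I T]
  31. access R: MISS, evict F. Cache (LRU->MRU): [E K I T R]
  32. access F: MISS, evict E. Cache (LRU->MRU): [K I T R F]
  33. access F: HIT. Cache (LRU->MRU): [K I T R F]
  34. access I: HIT. Cache (LRU->MRU): [K T R F I]
  35. access F: HIT. Cache (LRU->MRU): [K T R I F]
Total: 28 hits, 7 misses, 2 evictions

Hit rate = 28/35 = 4/5

Answer: 4/5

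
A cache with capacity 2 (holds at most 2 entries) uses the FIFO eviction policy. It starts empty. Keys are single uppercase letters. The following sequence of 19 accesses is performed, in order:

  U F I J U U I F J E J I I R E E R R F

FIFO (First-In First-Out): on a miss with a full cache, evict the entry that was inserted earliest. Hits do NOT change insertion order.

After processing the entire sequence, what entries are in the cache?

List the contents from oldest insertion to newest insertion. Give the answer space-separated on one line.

Answer: E F

Derivation:
FIFO simulation (capacity=2):
  1. access U: MISS. Cache (old->new): [U]
  2. access F: MISS. Cache (old->new): [U F]
  3. access I: MISS, evict U. Cache (old->new): [F I]
  4. access J: MISS, evict F. Cache (old->new): [I J]
  5. access U: MISS, evict I. Cache (old->new): [J U]
  6. access U: HIT. Cache (old->new): [J U]
  7. access I: MISS, evict J. Cache (old->new): [U I]
  8. access F: MISS, evict U. Cache (old->new): [I F]
  9. access J: MISS, evict I. Cache (old->new): [F J]
  10. access E: MISS, evict F. Cache (old->new): [J E]
  11. access J: HIT. Cache (old->new): [J E]
  12. access I: MISS, evict J. Cache (old->new): [E I]
  13. access I: HIT. Cache (old->new): [E I]
  14. access R: MISS, evict E. Cache (old->new): [I R]
  15. access E: MISS, evict I. Cache (old->new): [R E]
  16. access E: HIT. Cache (old->new): [R E]
  17. access R: HIT. Cache (old->new): [R E]
  18. access R: HIT. Cache (old->new): [R E]
  19. access F: MISS, evict R. Cache (old->new): [E F]
Total: 6 hits, 13 misses, 11 evictions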